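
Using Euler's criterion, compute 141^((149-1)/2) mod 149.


p = 149 is prime and the exponent is (p-1)/2 = 74, so by Euler's criterion 141^74 = (141/149) = +1 or -1 mod 149.
Compute by square-and-multiply:
  74 = 64 + 8 + 2 (binary 1001010)
  Repeated squaring mod 149: 141^1 = 141, 141^2 = 64, 141^4 = 73, 141^8 = 114, 141^16 = 33, 141^32 = 46, 141^64 = 30
  141^74 = 141^64 * 141^8 * 141^2 = 30 * 114 * 64 mod 149
    30 * 114 = 3420 = 142 mod 149
    142 * 64 = 9088 = 148 mod 149
  141^74 = 148 mod 149
Result 148 = p - 1 = -1 mod 149: 141 is a quadratic non-residue mod 149. As a residue in [0, p-1] the value is 148.
141^74 mod 149 = 148

148


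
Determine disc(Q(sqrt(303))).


For K = Q(sqrt(d)) with d squarefree: disc(K) = d if d = 1 mod 4, and disc(K) = 4d if d = 2 or 3 mod 4.
Here d = 303, and d mod 4 = 3.
d = 3 mod 4, not 1 (O_K = Z[sqrt(d)]), so disc(K) = 4d = 4 * (303) = 1212

1212


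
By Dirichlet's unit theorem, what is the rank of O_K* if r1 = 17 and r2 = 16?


By Dirichlet's unit theorem:
rank = r1 + r2 - 1
= 17 + 16 - 1
= 32

32


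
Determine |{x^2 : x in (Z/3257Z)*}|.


For prime p, the number of non-zero quadratic residues is (p-1)/2.
= (3257-1)/2
= 1628

1628


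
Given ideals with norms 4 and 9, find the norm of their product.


N(IJ) = N(I) * N(J)
= 4 * 9
= 36

36


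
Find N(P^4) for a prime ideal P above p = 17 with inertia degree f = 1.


N(P^a) = p^(a*f)
= 17^(4*1)
= 17^4
= 83521

83521


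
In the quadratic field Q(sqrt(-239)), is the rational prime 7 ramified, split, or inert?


K = Q(sqrt(-239)). Since d mod 4 = 1, disc(K) = -239.
Check p | disc: -239 mod 7 = 6.
p does not divide disc. Compute Legendre symbol (d/p):
6^((7-1)/2) mod 7 = -1
(d/p) = -1, so p is inert: (p) stays prime with e=1, f=2, g=1.
Therefore p is inert.

inert


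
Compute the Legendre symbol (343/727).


p = 727 is prime, so compute (343/727) with the reciprocity algorithm (Jacobi-symbol steps: pull out 2s via (2/n), flip via reciprocity, reduce):
  reciprocity: (343/727) -> -(727/343)
  reduce: (41/343)
  reciprocity: (41/343) -> +(343/41)
  reduce: (15/41)
  reciprocity: (15/41) -> +(41/15)
  reduce: (11/15)
  reciprocity: (11/15) -> -(15/11)
  reduce: (4/11)
  pull out 2: (2/11) = -1  (since 11 mod 8 = 3)
  pull out 2: (2/11) = -1  (since 11 mod 8 = 3)
  (1/11) = 1
Product of signs = 1
(343/727) = 1

1


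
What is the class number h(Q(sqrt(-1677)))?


K = Q(sqrt(-1677)). d mod 4 = 3, so D = disc(K) = 4d = -6708
h(K) equals the number of primitive reduced positive-definite forms (a, b, c) = a*x^2 + b*x*y + c*y^2 with b^2 - 4ac = D,
where reduced means |b| <= a <= c, with b >= 0 whenever |b| = a or a = c, and primitive means gcd(a, b, c) = 1.
Reduced forces 3a^2 <= |D| = 6708, so 1 <= a <= 47; b must have the parity of D, and c = (b^2 - D)/(4a) must be an integer >= a.
Enumerate a = 1..47, b in [-a, a]:
  a=1: (1, 0, 1677)  [1]
  a=2: (2, 2, 839)  [1]
  a=3: (3, 0, 559)  [1]
  a=4..5: none
  a=6: (6, 6, 281)  [1]
  a=7..12: none
  a=13: (13, 0, 129)  [1]
  a=14..22: none
  a=23: (23, -10, 74), (23, 10, 74)  [2]
  a=24..25: none
  a=26: (26, 26, 71)  [1]
  a=27..28: none
  a=29: (29, -22, 62), (29, 22, 62)  [2]
  a=30: none
  a=31: (31, -22, 58), (31, 22, 58)  [2]
  a=32..36: none
  a=37: (37, -10, 46), (37, 10, 46)  [2]
  a=38: none
  a=39: (39, 0, 43)  [1]
  a=40: none
  a=41: (41, 4, 41)  [1]
  a=42..47: none
Total reduced forms: 1 + 1 + 1 + 1 + 1 + 2 + 1 + 2 + 2 + 2 + 1 + 1 = 16
h = 16

16


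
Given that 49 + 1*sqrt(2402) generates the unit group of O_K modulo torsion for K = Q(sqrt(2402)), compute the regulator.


epsilon = 49 + 1*sqrt(2402)
= 98.0102
R = ln(98.0102)
= 4.5851

4.5851


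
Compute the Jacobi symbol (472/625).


Compute (472/625) via quadratic reciprocity:
  pull out 2: (2/625) = +1  (since 625 mod 8 = 1)
  pull out 2: (2/625) = +1  (since 625 mod 8 = 1)
  pull out 2: (2/625) = +1  (since 625 mod 8 = 1)
  reciprocity: (59/625) -> +(625/59)
  reduce: (35/59)
  reciprocity: (35/59) -> -(59/35)
  reduce: (24/35)
  pull out 2: (2/35) = -1  (since 35 mod 8 = 3)
  pull out 2: (2/35) = -1  (since 35 mod 8 = 3)
  pull out 2: (2/35) = -1  (since 35 mod 8 = 3)
  reciprocity: (3/35) -> -(35/3)
  reduce: (2/3)
  pull out 2: (2/3) = -1  (since 3 mod 8 = 3)
  (1/3) = 1
Product of signs = 1

1


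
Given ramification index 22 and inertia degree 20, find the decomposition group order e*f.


|D_P| = e * f
= 22 * 20
= 440

440


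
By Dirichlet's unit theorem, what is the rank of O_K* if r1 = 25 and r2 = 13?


By Dirichlet's unit theorem:
rank = r1 + r2 - 1
= 25 + 13 - 1
= 37

37


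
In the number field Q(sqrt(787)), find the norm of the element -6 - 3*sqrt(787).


N(a + b*sqrt(d)) = a^2 - d*b^2
= (-6)^2 - (787)*(-3)^2
= 36 - 7083
= -7047

-7047


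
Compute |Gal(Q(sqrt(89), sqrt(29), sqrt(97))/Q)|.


The 3 square roots of distinct primes are multiplicatively independent over Q,
so [K:Q] = 2^3 and Gal(K/Q) is isomorphic to (Z/2Z)^3.
|Gal| = 2^3 = 8

8


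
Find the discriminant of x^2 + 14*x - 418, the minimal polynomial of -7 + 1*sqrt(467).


The element -7 + 1*sqrt(467) has minimal polynomial:
x^2 + 14*x - 418
Discriminant = (14)^2 - 4*(-418)
= 196 + 1672
= 1868

1868


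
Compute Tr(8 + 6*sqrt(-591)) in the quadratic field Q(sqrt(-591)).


Tr(a + b*sqrt(d)) = (a + b*sqrt(d)) + (a - b*sqrt(d)) = 2a
= 2 * (8)
= 16

16


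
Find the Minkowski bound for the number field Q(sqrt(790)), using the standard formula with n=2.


d = 790, d mod 4 = 2, so disc(K) = 4d = 3160; |disc(K)| = 3160
Real quadratic field, so n = 2, s = r2 = 0, r1 = 2
M = (n!/n^n) * (4/pi)^s * sqrt(|disc(K)|) = (2!/2^2) * (4/pi)^0 * sqrt(3160)
= 0.5 * 1.000000 * 56.213877
= 28.1069

28.1069


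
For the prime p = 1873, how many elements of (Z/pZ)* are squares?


For prime p, the number of non-zero quadratic residues is (p-1)/2.
= (1873-1)/2
= 936

936


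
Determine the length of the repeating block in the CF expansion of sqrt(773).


Run the CF algorithm for sqrt(773).
a_0 = floor(sqrt(773)) = 27; set m_0=0, q_0=1.
Recurrence: m' = q*a - m,  q' = (d - m'^2)/q,  a' = floor((a_0 + m')/q').
  step 1: m=27, q=44, a=1
  step 2: m=17, q=11, a=4
  step 3: m=27, q=4, a=13
  step 4: m=25, q=37, a=1
  step 5: m=12, q=17, a=2
  step 6: m=22, q=17, a=2
  step 7: m=12, q=37, a=1
  step 8: m=25, q=4, a=13
  step 9: m=27, q=11, a=4
  step 10: m=17, q=44, a=1
  step 11: m=27, q=1, a=54
a_11 = 2*a_0 = 54, so the period closes here.
sqrt(773) = [27; 1, 4, 13, 1, 2, 2, 1, 13, 4, 1, 54]
Period length = 11

11


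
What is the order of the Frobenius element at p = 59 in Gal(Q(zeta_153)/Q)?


The Frobenius at p in Gal(Q(zeta_n)/Q) = (Z/nZ)* is the class of p, so its order is ord_153(59), the smallest k >= 1 with 59^k = 1 mod 153.
n = 153 = 3^2 * 17, phi(153) = 96; the order divides phi(n).
Divisors of 96: 1, 2, 3, 4, 6, 8, 12, 16, 24, 32, 48, 96
Repeated squaring mod 153: 59^1 = 59, 59^2 = 115, 59^4 = 67, 59^8 = 52, 59^16 = 103, 59^32 = 52, 59^64 = 103
Test divisors in increasing order:
  k=1: 59^1 = 59 mod 153
  k=2: 59^2 = 115 mod 153
  k=3: 59^3 = 115 * 59 = 53 mod 153
  k=4: 59^4 = 67 mod 153
  k=6: 59^6 = 67 * 115 = 55 mod 153
  k=8: 59^8 = 52 mod 153
  k=12: 59^12 = 52 * 67 = 118 mod 153
  k=16: 59^16 = 103 mod 153
  k=24: 59^24 = 103 * 52 = 1 mod 153  <- first divisor giving 1
Order = 24

24


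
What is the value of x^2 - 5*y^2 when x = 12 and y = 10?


x^2 - d*y^2
= 12^2 - 5*10^2
= 144 - 500
= -356

-356


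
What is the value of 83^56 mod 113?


p = 113 is prime and the exponent is (p-1)/2 = 56, so by Euler's criterion 83^56 = (83/113) = +1 or -1 mod 113.
Compute by square-and-multiply:
  56 = 32 + 16 + 8 (binary 111000)
  Repeated squaring mod 113: 83^1 = 83, 83^2 = 109, 83^4 = 16, 83^8 = 30, 83^16 = 109, 83^32 = 16
  83^56 = 83^32 * 83^16 * 83^8 = 16 * 109 * 30 mod 113
    16 * 109 = 1744 = 49 mod 113
    49 * 30 = 1470 = 1 mod 113
  83^56 = 1 mod 113
Result 1: 83 is a quadratic residue mod 113.
83^56 mod 113 = 1

1


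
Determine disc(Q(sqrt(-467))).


For K = Q(sqrt(d)) with d squarefree: disc(K) = d if d = 1 mod 4, and disc(K) = 4d if d = 2 or 3 mod 4.
Here d = -467, and d mod 4 = 1.
d = 1 mod 4 (O_K = Z[(1+sqrt(d))/2]), so disc(K) = d = -467

-467


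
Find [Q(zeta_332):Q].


The degree equals Euler's totient phi(332).
332 = 2^2 * 83
phi(332) = 164

164


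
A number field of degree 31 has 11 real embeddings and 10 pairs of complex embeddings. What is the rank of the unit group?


By Dirichlet's unit theorem:
rank = r1 + r2 - 1
= 11 + 10 - 1
= 20

20


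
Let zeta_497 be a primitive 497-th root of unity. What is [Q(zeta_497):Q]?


The degree equals Euler's totient phi(497).
497 = 7 * 71
phi(497) = 420

420


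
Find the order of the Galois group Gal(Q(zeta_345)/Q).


|Gal(Q(zeta_345)/Q)| = phi(345)
= 176

176


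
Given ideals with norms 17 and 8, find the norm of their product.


N(IJ) = N(I) * N(J)
= 17 * 8
= 136

136


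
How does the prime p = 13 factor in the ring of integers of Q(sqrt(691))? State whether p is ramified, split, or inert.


K = Q(sqrt(691)). Since d mod 4 = 3, disc(K) = 2764.
Check p | disc: 2764 mod 13 = 8.
p does not divide disc. Compute Legendre symbol (d/p):
2^((13-1)/2) mod 13 = -1
(d/p) = -1, so p is inert: (p) stays prime with e=1, f=2, g=1.
Therefore p is inert.

inert


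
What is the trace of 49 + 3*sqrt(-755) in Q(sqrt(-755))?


Tr(a + b*sqrt(d)) = (a + b*sqrt(d)) + (a - b*sqrt(d)) = 2a
= 2 * (49)
= 98

98


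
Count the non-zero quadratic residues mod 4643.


For prime p, the number of non-zero quadratic residues is (p-1)/2.
= (4643-1)/2
= 2321

2321


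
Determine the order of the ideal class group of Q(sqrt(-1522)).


K = Q(sqrt(-1522)). d mod 4 = 2, so D = disc(K) = 4d = -6088
h(K) equals the number of primitive reduced positive-definite forms (a, b, c) = a*x^2 + b*x*y + c*y^2 with b^2 - 4ac = D,
where reduced means |b| <= a <= c, with b >= 0 whenever |b| = a or a = c, and primitive means gcd(a, b, c) = 1.
Reduced forces 3a^2 <= |D| = 6088, so 1 <= a <= 45; b must have the parity of D, and c = (b^2 - D)/(4a) must be an integer >= a.
Enumerate a = 1..45, b in [-a, a]:
  a=1: (1, 0, 1522)  [1]
  a=2: (2, 0, 761)  [1]
  a=3..6: none
  a=7: (7, -4, 218), (7, 4, 218)  [2]
  a=8..12: none
  a=13: (13, -10, 119), (13, 10, 119)  [2]
  a=14: (14, -4, 109), (14, 4, 109)  [2]
  a=15..16: none
  a=17: (17, -10, 91), (17, 10, 91)  [2]
  a=18: none
  a=19: (19, -12, 82), (19, 12, 82)  [2]
  a=20..25: none
  a=26: (26, -16, 61), (26, 16, 61)  [2]
  a=27..30: none
  a=31: (31, -22, 53), (31, 22, 53)  [2]
  a=32..33: none
  a=34: (34, -24, 49), (34, 24, 49)  [2]
  a=35..37: none
  a=38: (38, -12, 41), (38, 12, 41)  [2]
  a=39..45: none
Total reduced forms: 1 + 1 + 2 + 2 + 2 + 2 + 2 + 2 + 2 + 2 + 2 = 20
h = 20

20


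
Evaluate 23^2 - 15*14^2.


x^2 - d*y^2
= 23^2 - 15*14^2
= 529 - 2940
= -2411

-2411


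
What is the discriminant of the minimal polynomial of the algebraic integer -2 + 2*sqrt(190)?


The element -2 + 2*sqrt(190) has minimal polynomial:
x^2 + 4*x - 756
Discriminant = (4)^2 - 4*(-756)
= 16 + 3024
= 3040

3040


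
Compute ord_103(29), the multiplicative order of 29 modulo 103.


We want ord_103(29), the smallest k >= 1 with 29^k = 1 mod 103.
n = 103 = 103, phi(103) = 102; the order divides phi(n).
Divisors of 102: 1, 2, 3, 6, 17, 34, 51, 102
Repeated squaring mod 103: 29^1 = 29, 29^2 = 17, 29^4 = 83, 29^8 = 91, 29^16 = 41, 29^32 = 33, 29^64 = 59
Test divisors in increasing order:
  k=1: 29^1 = 29 mod 103
  k=2: 29^2 = 17 mod 103
  k=3: 29^3 = 17 * 29 = 81 mod 103
  k=6: 29^6 = 83 * 17 = 72 mod 103
  k=17: 29^17 = 41 * 29 = 56 mod 103
  k=34: 29^34 = 33 * 17 = 46 mod 103
  k=51: 29^51 = 33 * 41 * 17 * 29 = 1 mod 103  <- first divisor giving 1
Order = 51

51


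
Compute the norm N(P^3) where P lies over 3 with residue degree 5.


N(P^a) = p^(a*f)
= 3^(3*5)
= 3^15
= 14348907

14348907


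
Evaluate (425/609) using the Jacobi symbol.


Compute (425/609) via quadratic reciprocity:
  reciprocity: (425/609) -> +(609/425)
  reduce: (184/425)
  pull out 2: (2/425) = +1  (since 425 mod 8 = 1)
  pull out 2: (2/425) = +1  (since 425 mod 8 = 1)
  pull out 2: (2/425) = +1  (since 425 mod 8 = 1)
  reciprocity: (23/425) -> +(425/23)
  reduce: (11/23)
  reciprocity: (11/23) -> -(23/11)
  reduce: (1/11)
  (1/11) = 1
Product of signs = -1

-1


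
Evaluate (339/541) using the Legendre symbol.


p = 541 is prime, so compute (339/541) with the reciprocity algorithm (Jacobi-symbol steps: pull out 2s via (2/n), flip via reciprocity, reduce):
  reciprocity: (339/541) -> +(541/339)
  reduce: (202/339)
  pull out 2: (2/339) = -1  (since 339 mod 8 = 3)
  reciprocity: (101/339) -> +(339/101)
  reduce: (36/101)
  pull out 2: (2/101) = -1  (since 101 mod 8 = 5)
  pull out 2: (2/101) = -1  (since 101 mod 8 = 5)
  reciprocity: (9/101) -> +(101/9)
  reduce: (2/9)
  pull out 2: (2/9) = +1  (since 9 mod 8 = 1)
  (1/9) = 1
Product of signs = -1
(339/541) = -1

-1


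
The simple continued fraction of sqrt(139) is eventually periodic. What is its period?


Run the CF algorithm for sqrt(139).
a_0 = floor(sqrt(139)) = 11; set m_0=0, q_0=1.
Recurrence: m' = q*a - m,  q' = (d - m'^2)/q,  a' = floor((a_0 + m')/q').
  step 1: m=11, q=18, a=1
  step 2: m=7, q=5, a=3
  step 3: m=8, q=15, a=1
  step 4: m=7, q=6, a=3
  step 5: m=11, q=3, a=7
  step 6: m=10, q=13, a=1
  step 7: m=3, q=10, a=1
  step 8: m=7, q=9, a=2
  step 9: m=11, q=2, a=11
  step 10: m=11, q=9, a=2
  step 11: m=7, q=10, a=1
  step 12: m=3, q=13, a=1
  step 13: m=10, q=3, a=7
  step 14: m=11, q=6, a=3
  step 15: m=7, q=15, a=1
  step 16: m=8, q=5, a=3
  step 17: m=7, q=18, a=1
  step 18: m=11, q=1, a=22
a_18 = 2*a_0 = 22, so the period closes here.
sqrt(139) = [11; 1, 3, 1, 3, 7, 1, 1, 2, 11, 2, 1, 1, 7, 3, 1, 3, 1, 22]
Period length = 18

18


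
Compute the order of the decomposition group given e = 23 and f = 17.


|D_P| = e * f
= 23 * 17
= 391

391


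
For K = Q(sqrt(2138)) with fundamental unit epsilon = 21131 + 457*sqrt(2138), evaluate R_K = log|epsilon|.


epsilon = 21131 + 457*sqrt(2138)
= 42262.0000
R = ln(42262.0000)
= 10.6516

10.6516


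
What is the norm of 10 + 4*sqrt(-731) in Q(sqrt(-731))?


N(a + b*sqrt(d)) = a^2 - d*b^2
= (10)^2 - (-731)*(4)^2
= 100 + 11696
= 11796

11796


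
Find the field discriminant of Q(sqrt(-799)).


For K = Q(sqrt(d)) with d squarefree: disc(K) = d if d = 1 mod 4, and disc(K) = 4d if d = 2 or 3 mod 4.
Here d = -799, and d mod 4 = 1.
d = 1 mod 4 (O_K = Z[(1+sqrt(d))/2]), so disc(K) = d = -799

-799


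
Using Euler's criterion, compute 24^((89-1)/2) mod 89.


p = 89 is prime and the exponent is (p-1)/2 = 44, so by Euler's criterion 24^44 = (24/89) = +1 or -1 mod 89.
Compute by square-and-multiply:
  44 = 32 + 8 + 4 (binary 101100)
  Repeated squaring mod 89: 24^1 = 24, 24^2 = 42, 24^4 = 73, 24^8 = 78, 24^16 = 32, 24^32 = 45
  24^44 = 24^32 * 24^8 * 24^4 = 45 * 78 * 73 mod 89
    45 * 78 = 3510 = 39 mod 89
    39 * 73 = 2847 = 88 mod 89
  24^44 = 88 mod 89
Result 88 = p - 1 = -1 mod 89: 24 is a quadratic non-residue mod 89. As a residue in [0, p-1] the value is 88.
24^44 mod 89 = 88

88


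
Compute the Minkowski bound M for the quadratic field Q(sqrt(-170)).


d = -170, d mod 4 = 2, so disc(K) = 4d = -680; |disc(K)| = 680
Imaginary quadratic field, so n = 2, s = r2 = 1, r1 = 0
M = (n!/n^n) * (4/pi)^s * sqrt(|disc(K)|) = (2!/2^2) * (4/pi)^1 * sqrt(680)
= 0.5 * 1.273240 * 26.076810
= 16.6010

16.6010


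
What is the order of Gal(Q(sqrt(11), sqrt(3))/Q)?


The 2 square roots of distinct primes are multiplicatively independent over Q,
so [K:Q] = 2^2 and Gal(K/Q) is isomorphic to (Z/2Z)^2.
|Gal| = 2^2 = 4

4


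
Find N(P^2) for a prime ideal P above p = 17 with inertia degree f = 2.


N(P^a) = p^(a*f)
= 17^(2*2)
= 17^4
= 83521

83521


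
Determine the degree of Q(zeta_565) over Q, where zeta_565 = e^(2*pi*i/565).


The degree equals Euler's totient phi(565).
565 = 5 * 113
phi(565) = 448

448


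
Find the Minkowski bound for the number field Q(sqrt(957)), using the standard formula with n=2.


d = 957, d mod 4 = 1, so disc(K) = d = 957; |disc(K)| = 957
Real quadratic field, so n = 2, s = r2 = 0, r1 = 2
M = (n!/n^n) * (4/pi)^s * sqrt(|disc(K)|) = (2!/2^2) * (4/pi)^0 * sqrt(957)
= 0.5 * 1.000000 * 30.935417
= 15.4677

15.4677


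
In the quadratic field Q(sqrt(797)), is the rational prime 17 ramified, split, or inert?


K = Q(sqrt(797)). Since d mod 4 = 1, disc(K) = 797.
Check p | disc: 797 mod 17 = 15.
p does not divide disc. Compute Legendre symbol (d/p):
15^((17-1)/2) mod 17 = 1
(d/p) = 1, so p splits: (p) = P*P' with e=1, f=1, g=2.
Therefore p is split.

split


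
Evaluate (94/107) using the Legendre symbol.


p = 107 is prime, so compute (94/107) with the reciprocity algorithm (Jacobi-symbol steps: pull out 2s via (2/n), flip via reciprocity, reduce):
  pull out 2: (2/107) = -1  (since 107 mod 8 = 3)
  reciprocity: (47/107) -> -(107/47)
  reduce: (13/47)
  reciprocity: (13/47) -> +(47/13)
  reduce: (8/13)
  pull out 2: (2/13) = -1  (since 13 mod 8 = 5)
  pull out 2: (2/13) = -1  (since 13 mod 8 = 5)
  pull out 2: (2/13) = -1  (since 13 mod 8 = 5)
  (1/13) = 1
Product of signs = -1
(94/107) = -1

-1


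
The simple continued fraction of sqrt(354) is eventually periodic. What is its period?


Run the CF algorithm for sqrt(354).
a_0 = floor(sqrt(354)) = 18; set m_0=0, q_0=1.
Recurrence: m' = q*a - m,  q' = (d - m'^2)/q,  a' = floor((a_0 + m')/q').
  step 1: m=18, q=30, a=1
  step 2: m=12, q=7, a=4
  step 3: m=16, q=14, a=2
  step 4: m=12, q=15, a=2
  step 5: m=18, q=2, a=18
  step 6: m=18, q=15, a=2
  step 7: m=12, q=14, a=2
  step 8: m=16, q=7, a=4
  step 9: m=12, q=30, a=1
  step 10: m=18, q=1, a=36
a_10 = 2*a_0 = 36, so the period closes here.
sqrt(354) = [18; 1, 4, 2, 2, 18, 2, 2, 4, 1, 36]
Period length = 10

10


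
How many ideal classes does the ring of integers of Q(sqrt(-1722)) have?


K = Q(sqrt(-1722)). d mod 4 = 2, so D = disc(K) = 4d = -6888
h(K) equals the number of primitive reduced positive-definite forms (a, b, c) = a*x^2 + b*x*y + c*y^2 with b^2 - 4ac = D,
where reduced means |b| <= a <= c, with b >= 0 whenever |b| = a or a = c, and primitive means gcd(a, b, c) = 1.
Reduced forces 3a^2 <= |D| = 6888, so 1 <= a <= 47; b must have the parity of D, and c = (b^2 - D)/(4a) must be an integer >= a.
Enumerate a = 1..47, b in [-a, a]:
  a=1: (1, 0, 1722)  [1]
  a=2: (2, 0, 861)  [1]
  a=3: (3, 0, 574)  [1]
  a=4..5: none
  a=6: (6, 0, 287)  [1]
  a=7: (7, 0, 246)  [1]
  a=8..10: none
  a=11: (11, -8, 158), (11, 8, 158)  [2]
  a=12..13: none
  a=14: (14, 0, 123)  [1]
  a=15..18: none
  a=19: (19, -16, 94), (19, 16, 94)  [2]
  a=20: none
  a=21: (21, 0, 82)  [1]
  a=22: (22, -8, 79), (22, 8, 79)  [2]
  a=23: (23, -14, 77), (23, 14, 77)  [2]
  a=24..30: none
  a=31: (31, -26, 61), (31, 26, 61)  [2]
  a=32: none
  a=33: (33, -30, 59), (33, 30, 59)  [2]
  a=34..37: none
  a=38: (38, -16, 47), (38, 16, 47)  [2]
  a=39..40: none
  a=41: (41, 0, 42)  [1]
  a=42: none
  a=43: (43, -32, 46), (43, 32, 46)  [2]
  a=44..47: none
Total reduced forms: 1 + 1 + 1 + 1 + 1 + 2 + 1 + 2 + 1 + 2 + 2 + 2 + 2 + 2 + 1 + 2 = 24
h = 24

24


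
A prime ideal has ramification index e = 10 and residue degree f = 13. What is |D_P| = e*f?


|D_P| = e * f
= 10 * 13
= 130

130


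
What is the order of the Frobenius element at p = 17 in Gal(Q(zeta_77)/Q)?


The Frobenius at p in Gal(Q(zeta_n)/Q) = (Z/nZ)* is the class of p, so its order is ord_77(17), the smallest k >= 1 with 17^k = 1 mod 77.
n = 77 = 7 * 11, phi(77) = 60; the order divides phi(n).
Divisors of 60: 1, 2, 3, 4, 5, 6, 10, 12, 15, 20, 30, 60
Repeated squaring mod 77: 17^1 = 17, 17^2 = 58, 17^4 = 53, 17^8 = 37, 17^16 = 60, 17^32 = 58
Test divisors in increasing order:
  k=1: 17^1 = 17 mod 77
  k=2: 17^2 = 58 mod 77
  k=3: 17^3 = 58 * 17 = 62 mod 77
  k=4: 17^4 = 53 mod 77
  k=5: 17^5 = 53 * 17 = 54 mod 77
  k=6: 17^6 = 53 * 58 = 71 mod 77
  k=10: 17^10 = 37 * 58 = 67 mod 77
  k=12: 17^12 = 37 * 53 = 36 mod 77
  k=15: 17^15 = 37 * 53 * 58 * 17 = 76 mod 77
  k=20: 17^20 = 60 * 53 = 23 mod 77
  k=30: 17^30 = 60 * 37 * 53 * 58 = 1 mod 77  <- first divisor giving 1
Order = 30

30


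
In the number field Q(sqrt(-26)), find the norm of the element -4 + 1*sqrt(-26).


N(a + b*sqrt(d)) = a^2 - d*b^2
= (-4)^2 - (-26)*(1)^2
= 16 + 26
= 42

42


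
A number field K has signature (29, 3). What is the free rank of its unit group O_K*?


By Dirichlet's unit theorem:
rank = r1 + r2 - 1
= 29 + 3 - 1
= 31

31


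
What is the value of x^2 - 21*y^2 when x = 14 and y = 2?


x^2 - d*y^2
= 14^2 - 21*2^2
= 196 - 84
= 112

112


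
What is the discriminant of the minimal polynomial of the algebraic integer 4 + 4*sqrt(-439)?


The element 4 + 4*sqrt(-439) has minimal polynomial:
x^2 - 8*x + 7040
Discriminant = (-8)^2 - 4*(7040)
= 64 - 28160
= -28096

-28096


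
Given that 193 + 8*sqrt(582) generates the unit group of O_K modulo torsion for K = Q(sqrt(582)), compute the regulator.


epsilon = 193 + 8*sqrt(582)
= 385.9974
R = ln(385.9974)
= 5.9558

5.9558


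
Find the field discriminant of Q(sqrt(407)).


For K = Q(sqrt(d)) with d squarefree: disc(K) = d if d = 1 mod 4, and disc(K) = 4d if d = 2 or 3 mod 4.
Here d = 407, and d mod 4 = 3.
d = 3 mod 4, not 1 (O_K = Z[sqrt(d)]), so disc(K) = 4d = 4 * (407) = 1628

1628


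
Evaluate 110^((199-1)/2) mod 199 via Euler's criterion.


p = 199 is prime and the exponent is (p-1)/2 = 99, so by Euler's criterion 110^99 = (110/199) = +1 or -1 mod 199.
Compute by square-and-multiply:
  99 = 64 + 32 + 2 + 1 (binary 1100011)
  Repeated squaring mod 199: 110^1 = 110, 110^2 = 160, 110^4 = 128, 110^8 = 66, 110^16 = 177, 110^32 = 86, 110^64 = 33
  110^99 = 110^64 * 110^32 * 110^2 * 110^1 = 33 * 86 * 160 * 110 mod 199
    33 * 86 = 2838 = 52 mod 199
    52 * 160 = 8320 = 161 mod 199
    161 * 110 = 17710 = 198 mod 199
  110^99 = 198 mod 199
Result 198 = p - 1 = -1 mod 199: 110 is a quadratic non-residue mod 199. As a residue in [0, p-1] the value is 198.
110^99 mod 199 = 198

198


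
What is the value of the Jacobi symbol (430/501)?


Compute (430/501) via quadratic reciprocity:
  pull out 2: (2/501) = -1  (since 501 mod 8 = 5)
  reciprocity: (215/501) -> +(501/215)
  reduce: (71/215)
  reciprocity: (71/215) -> -(215/71)
  reduce: (2/71)
  pull out 2: (2/71) = +1  (since 71 mod 8 = 7)
  (1/71) = 1
Product of signs = 1

1


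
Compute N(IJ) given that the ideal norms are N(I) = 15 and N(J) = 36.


N(IJ) = N(I) * N(J)
= 15 * 36
= 540

540


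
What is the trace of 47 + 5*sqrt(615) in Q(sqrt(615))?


Tr(a + b*sqrt(d)) = (a + b*sqrt(d)) + (a - b*sqrt(d)) = 2a
= 2 * (47)
= 94

94


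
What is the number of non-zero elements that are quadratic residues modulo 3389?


For prime p, the number of non-zero quadratic residues is (p-1)/2.
= (3389-1)/2
= 1694

1694


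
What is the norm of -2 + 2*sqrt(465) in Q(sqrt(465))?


N(a + b*sqrt(d)) = a^2 - d*b^2
= (-2)^2 - (465)*(2)^2
= 4 - 1860
= -1856

-1856


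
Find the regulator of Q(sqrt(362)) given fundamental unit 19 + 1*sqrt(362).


epsilon = 19 + 1*sqrt(362)
= 38.0263
R = ln(38.0263)
= 3.6383

3.6383


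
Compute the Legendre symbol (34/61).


p = 61 is prime, so compute (34/61) with the reciprocity algorithm (Jacobi-symbol steps: pull out 2s via (2/n), flip via reciprocity, reduce):
  pull out 2: (2/61) = -1  (since 61 mod 8 = 5)
  reciprocity: (17/61) -> +(61/17)
  reduce: (10/17)
  pull out 2: (2/17) = +1  (since 17 mod 8 = 1)
  reciprocity: (5/17) -> +(17/5)
  reduce: (2/5)
  pull out 2: (2/5) = -1  (since 5 mod 8 = 5)
  (1/5) = 1
Product of signs = 1
(34/61) = 1

1


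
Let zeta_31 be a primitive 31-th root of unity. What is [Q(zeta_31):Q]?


The degree equals Euler's totient phi(31).
31 = 31
phi(31) = 30

30


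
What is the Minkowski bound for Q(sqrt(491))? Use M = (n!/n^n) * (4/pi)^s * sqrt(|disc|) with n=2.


d = 491, d mod 4 = 3, so disc(K) = 4d = 1964; |disc(K)| = 1964
Real quadratic field, so n = 2, s = r2 = 0, r1 = 2
M = (n!/n^n) * (4/pi)^s * sqrt(|disc(K)|) = (2!/2^2) * (4/pi)^0 * sqrt(1964)
= 0.5 * 1.000000 * 44.317040
= 22.1585

22.1585


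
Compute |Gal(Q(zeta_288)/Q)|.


|Gal(Q(zeta_288)/Q)| = phi(288)
= 96

96


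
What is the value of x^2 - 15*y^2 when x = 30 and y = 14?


x^2 - d*y^2
= 30^2 - 15*14^2
= 900 - 2940
= -2040

-2040


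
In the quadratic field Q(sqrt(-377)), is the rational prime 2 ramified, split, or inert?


K = Q(sqrt(-377)). Since d mod 4 = 3, disc(K) = -1508.
Check p | disc: -1508 mod 2 = 0.
p divides disc, so p ramifies: (p) = P^2 with e=2, f=1, g=1.
Therefore p is ramified.

ramified


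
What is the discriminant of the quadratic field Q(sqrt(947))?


For K = Q(sqrt(d)) with d squarefree: disc(K) = d if d = 1 mod 4, and disc(K) = 4d if d = 2 or 3 mod 4.
Here d = 947, and d mod 4 = 3.
d = 3 mod 4, not 1 (O_K = Z[sqrt(d)]), so disc(K) = 4d = 4 * (947) = 3788

3788


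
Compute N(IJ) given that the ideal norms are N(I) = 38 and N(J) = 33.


N(IJ) = N(I) * N(J)
= 38 * 33
= 1254

1254


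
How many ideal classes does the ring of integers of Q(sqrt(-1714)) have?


K = Q(sqrt(-1714)). d mod 4 = 2, so D = disc(K) = 4d = -6856
h(K) equals the number of primitive reduced positive-definite forms (a, b, c) = a*x^2 + b*x*y + c*y^2 with b^2 - 4ac = D,
where reduced means |b| <= a <= c, with b >= 0 whenever |b| = a or a = c, and primitive means gcd(a, b, c) = 1.
Reduced forces 3a^2 <= |D| = 6856, so 1 <= a <= 47; b must have the parity of D, and c = (b^2 - D)/(4a) must be an integer >= a.
Enumerate a = 1..47, b in [-a, a]:
  a=1: (1, 0, 1714)  [1]
  a=2: (2, 0, 857)  [1]
  a=3..4: none
  a=5: (5, -2, 343), (5, 2, 343)  [2]
  a=6: none
  a=7: (7, -2, 245), (7, 2, 245)  [2]
  a=8..9: none
  a=10: (10, -8, 173), (10, 8, 173)  [2]
  a=11..13: none
  a=14: (14, -12, 125), (14, 12, 125)  [2]
  a=15..24: none
  a=25: (25, -12, 70), (25, 12, 70)  [2]
  a=26..34: none
  a=35: (35, -12, 50), (35, -2, 49), (35, 2, 49), (35, 12, 50)  [4]
  a=36: none
  a=37: (37, -10, 47), (37, 10, 47)  [2]
  a=38..40: none
  a=41: (41, -14, 43), (41, 14, 43)  [2]
  a=42..47: none
Total reduced forms: 1 + 1 + 2 + 2 + 2 + 2 + 2 + 4 + 2 + 2 = 20
h = 20

20


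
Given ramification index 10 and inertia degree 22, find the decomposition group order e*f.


|D_P| = e * f
= 10 * 22
= 220

220


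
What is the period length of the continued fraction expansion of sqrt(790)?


Run the CF algorithm for sqrt(790).
a_0 = floor(sqrt(790)) = 28; set m_0=0, q_0=1.
Recurrence: m' = q*a - m,  q' = (d - m'^2)/q,  a' = floor((a_0 + m')/q').
  step 1: m=28, q=6, a=9
  step 2: m=26, q=19, a=2
  step 3: m=12, q=34, a=1
  step 4: m=22, q=9, a=5
  step 5: m=23, q=29, a=1
  step 6: m=6, q=26, a=1
  step 7: m=20, q=15, a=3
  step 8: m=25, q=11, a=4
  step 9: m=19, q=39, a=1
  step 10: m=20, q=10, a=4
  step 11: m=20, q=39, a=1
  step 12: m=19, q=11, a=4
  step 13: m=25, q=15, a=3
  step 14: m=20, q=26, a=1
  step 15: m=6, q=29, a=1
  step 16: m=23, q=9, a=5
  step 17: m=22, q=34, a=1
  step 18: m=12, q=19, a=2
  step 19: m=26, q=6, a=9
  step 20: m=28, q=1, a=56
a_20 = 2*a_0 = 56, so the period closes here.
sqrt(790) = [28; 9, 2, 1, 5, 1, 1, 3, 4, 1, 4, 1, 4, 3, 1, 1, 5, 1, 2, 9, 56]
Period length = 20

20


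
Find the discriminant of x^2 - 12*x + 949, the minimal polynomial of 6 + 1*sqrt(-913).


The element 6 + 1*sqrt(-913) has minimal polynomial:
x^2 - 12*x + 949
Discriminant = (-12)^2 - 4*(949)
= 144 - 3796
= -3652

-3652


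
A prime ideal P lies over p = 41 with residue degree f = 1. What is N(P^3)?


N(P^a) = p^(a*f)
= 41^(3*1)
= 41^3
= 68921

68921


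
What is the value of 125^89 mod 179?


p = 179 is prime and the exponent is (p-1)/2 = 89, so by Euler's criterion 125^89 = (125/179) = +1 or -1 mod 179.
Compute by square-and-multiply:
  89 = 64 + 16 + 8 + 1 (binary 1011001)
  Repeated squaring mod 179: 125^1 = 125, 125^2 = 52, 125^4 = 19, 125^8 = 3, 125^16 = 9, 125^32 = 81, 125^64 = 117
  125^89 = 125^64 * 125^16 * 125^8 * 125^1 = 117 * 9 * 3 * 125 mod 179
    117 * 9 = 1053 = 158 mod 179
    158 * 3 = 474 = 116 mod 179
    116 * 125 = 14500 = 1 mod 179
  125^89 = 1 mod 179
Result 1: 125 is a quadratic residue mod 179.
125^89 mod 179 = 1

1


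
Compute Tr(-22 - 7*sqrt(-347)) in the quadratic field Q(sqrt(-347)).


Tr(a + b*sqrt(d)) = (a + b*sqrt(d)) + (a - b*sqrt(d)) = 2a
= 2 * (-22)
= -44

-44


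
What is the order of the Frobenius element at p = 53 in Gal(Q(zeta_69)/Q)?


The Frobenius at p in Gal(Q(zeta_n)/Q) = (Z/nZ)* is the class of p, so its order is ord_69(53), the smallest k >= 1 with 53^k = 1 mod 69.
n = 69 = 3 * 23, phi(69) = 44; the order divides phi(n).
Divisors of 44: 1, 2, 4, 11, 22, 44
Repeated squaring mod 69: 53^1 = 53, 53^2 = 49, 53^4 = 55, 53^8 = 58, 53^16 = 52, 53^32 = 13
Test divisors in increasing order:
  k=1: 53^1 = 53 mod 69
  k=2: 53^2 = 49 mod 69
  k=4: 53^4 = 55 mod 69
  k=11: 53^11 = 58 * 49 * 53 = 68 mod 69
  k=22: 53^22 = 52 * 55 * 49 = 1 mod 69  <- first divisor giving 1
Order = 22

22


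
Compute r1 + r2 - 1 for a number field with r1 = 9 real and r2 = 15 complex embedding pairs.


By Dirichlet's unit theorem:
rank = r1 + r2 - 1
= 9 + 15 - 1
= 23

23


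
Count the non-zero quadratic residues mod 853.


For prime p, the number of non-zero quadratic residues is (p-1)/2.
= (853-1)/2
= 426

426


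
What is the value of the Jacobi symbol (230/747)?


Compute (230/747) via quadratic reciprocity:
  pull out 2: (2/747) = -1  (since 747 mod 8 = 3)
  reciprocity: (115/747) -> -(747/115)
  reduce: (57/115)
  reciprocity: (57/115) -> +(115/57)
  reduce: (1/57)
  (1/57) = 1
Product of signs = 1

1


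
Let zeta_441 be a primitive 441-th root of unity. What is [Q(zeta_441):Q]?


The degree equals Euler's totient phi(441).
441 = 3^2 * 7^2
phi(441) = 252

252


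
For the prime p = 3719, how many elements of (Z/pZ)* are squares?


For prime p, the number of non-zero quadratic residues is (p-1)/2.
= (3719-1)/2
= 1859

1859


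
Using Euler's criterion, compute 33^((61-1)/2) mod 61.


p = 61 is prime and the exponent is (p-1)/2 = 30, so by Euler's criterion 33^30 = (33/61) = +1 or -1 mod 61.
Compute by square-and-multiply:
  30 = 16 + 8 + 4 + 2 (binary 11110)
  Repeated squaring mod 61: 33^1 = 33, 33^2 = 52, 33^4 = 20, 33^8 = 34, 33^16 = 58
  33^30 = 33^16 * 33^8 * 33^4 * 33^2 = 58 * 34 * 20 * 52 mod 61
    58 * 34 = 1972 = 20 mod 61
    20 * 20 = 400 = 34 mod 61
    34 * 52 = 1768 = 60 mod 61
  33^30 = 60 mod 61
Result 60 = p - 1 = -1 mod 61: 33 is a quadratic non-residue mod 61. As a residue in [0, p-1] the value is 60.
33^30 mod 61 = 60

60


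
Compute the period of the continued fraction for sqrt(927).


Run the CF algorithm for sqrt(927).
a_0 = floor(sqrt(927)) = 30; set m_0=0, q_0=1.
Recurrence: m' = q*a - m,  q' = (d - m'^2)/q,  a' = floor((a_0 + m')/q').
  step 1: m=30, q=27, a=2
  step 2: m=24, q=13, a=4
  step 3: m=28, q=11, a=5
  step 4: m=27, q=18, a=3
  step 5: m=27, q=11, a=5
  step 6: m=28, q=13, a=4
  step 7: m=24, q=27, a=2
  step 8: m=30, q=1, a=60
a_8 = 2*a_0 = 60, so the period closes here.
sqrt(927) = [30; 2, 4, 5, 3, 5, 4, 2, 60]
Period length = 8

8


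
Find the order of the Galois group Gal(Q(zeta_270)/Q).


|Gal(Q(zeta_270)/Q)| = phi(270)
= 72

72


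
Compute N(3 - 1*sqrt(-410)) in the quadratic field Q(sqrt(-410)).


N(a + b*sqrt(d)) = a^2 - d*b^2
= (3)^2 - (-410)*(-1)^2
= 9 + 410
= 419

419


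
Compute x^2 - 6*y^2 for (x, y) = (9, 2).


x^2 - d*y^2
= 9^2 - 6*2^2
= 81 - 24
= 57

57


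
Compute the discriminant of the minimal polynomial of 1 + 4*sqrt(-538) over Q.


The element 1 + 4*sqrt(-538) has minimal polynomial:
x^2 - 2*x + 8609
Discriminant = (-2)^2 - 4*(8609)
= 4 - 34436
= -34432

-34432


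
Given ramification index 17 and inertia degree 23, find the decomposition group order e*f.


|D_P| = e * f
= 17 * 23
= 391

391


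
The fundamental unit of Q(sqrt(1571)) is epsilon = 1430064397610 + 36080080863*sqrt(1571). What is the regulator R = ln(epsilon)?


epsilon = 1430064397610 + 36080080863*sqrt(1571)
= 2.8601e+12
R = ln(2.8601e+12)
= 28.6819

28.6819


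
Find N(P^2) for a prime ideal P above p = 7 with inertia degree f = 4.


N(P^a) = p^(a*f)
= 7^(2*4)
= 7^8
= 5764801

5764801


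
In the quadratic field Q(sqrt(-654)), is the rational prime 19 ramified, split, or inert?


K = Q(sqrt(-654)). Since d mod 4 = 2, disc(K) = -2616.
Check p | disc: -2616 mod 19 = 6.
p does not divide disc. Compute Legendre symbol (d/p):
11^((19-1)/2) mod 19 = 1
(d/p) = 1, so p splits: (p) = P*P' with e=1, f=1, g=2.
Therefore p is split.

split


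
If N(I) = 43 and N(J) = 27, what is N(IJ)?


N(IJ) = N(I) * N(J)
= 43 * 27
= 1161

1161


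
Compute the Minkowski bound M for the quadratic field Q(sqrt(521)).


d = 521, d mod 4 = 1, so disc(K) = d = 521; |disc(K)| = 521
Real quadratic field, so n = 2, s = r2 = 0, r1 = 2
M = (n!/n^n) * (4/pi)^s * sqrt(|disc(K)|) = (2!/2^2) * (4/pi)^0 * sqrt(521)
= 0.5 * 1.000000 * 22.825424
= 11.4127

11.4127


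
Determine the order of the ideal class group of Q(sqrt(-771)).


K = Q(sqrt(-771)). d mod 4 = 1, so D = disc(K) = d = -771
h(K) equals the number of primitive reduced positive-definite forms (a, b, c) = a*x^2 + b*x*y + c*y^2 with b^2 - 4ac = D,
where reduced means |b| <= a <= c, with b >= 0 whenever |b| = a or a = c, and primitive means gcd(a, b, c) = 1.
Reduced forces 3a^2 <= |D| = 771, so 1 <= a <= 16; b must have the parity of D, and c = (b^2 - D)/(4a) must be an integer >= a.
Enumerate a = 1..16, b in [-a, a]:
  a=1: (1, 1, 193)  [1]
  a=2: none
  a=3: (3, 3, 65)  [1]
  a=4: none
  a=5: (5, -3, 39), (5, 3, 39)  [2]
  a=6..12: none
  a=13: (13, -3, 15), (13, 3, 15)  [2]
  a=14..16: none
Total reduced forms: 1 + 1 + 2 + 2 = 6
h = 6

6


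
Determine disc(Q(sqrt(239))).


For K = Q(sqrt(d)) with d squarefree: disc(K) = d if d = 1 mod 4, and disc(K) = 4d if d = 2 or 3 mod 4.
Here d = 239, and d mod 4 = 3.
d = 3 mod 4, not 1 (O_K = Z[sqrt(d)]), so disc(K) = 4d = 4 * (239) = 956

956


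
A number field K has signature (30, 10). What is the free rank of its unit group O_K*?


By Dirichlet's unit theorem:
rank = r1 + r2 - 1
= 30 + 10 - 1
= 39

39


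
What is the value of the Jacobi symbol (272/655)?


Compute (272/655) via quadratic reciprocity:
  pull out 2: (2/655) = +1  (since 655 mod 8 = 7)
  pull out 2: (2/655) = +1  (since 655 mod 8 = 7)
  pull out 2: (2/655) = +1  (since 655 mod 8 = 7)
  pull out 2: (2/655) = +1  (since 655 mod 8 = 7)
  reciprocity: (17/655) -> +(655/17)
  reduce: (9/17)
  reciprocity: (9/17) -> +(17/9)
  reduce: (8/9)
  pull out 2: (2/9) = +1  (since 9 mod 8 = 1)
  pull out 2: (2/9) = +1  (since 9 mod 8 = 1)
  pull out 2: (2/9) = +1  (since 9 mod 8 = 1)
  (1/9) = 1
Product of signs = 1

1


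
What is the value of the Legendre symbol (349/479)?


p = 479 is prime, so compute (349/479) with the reciprocity algorithm (Jacobi-symbol steps: pull out 2s via (2/n), flip via reciprocity, reduce):
  reciprocity: (349/479) -> +(479/349)
  reduce: (130/349)
  pull out 2: (2/349) = -1  (since 349 mod 8 = 5)
  reciprocity: (65/349) -> +(349/65)
  reduce: (24/65)
  pull out 2: (2/65) = +1  (since 65 mod 8 = 1)
  pull out 2: (2/65) = +1  (since 65 mod 8 = 1)
  pull out 2: (2/65) = +1  (since 65 mod 8 = 1)
  reciprocity: (3/65) -> +(65/3)
  reduce: (2/3)
  pull out 2: (2/3) = -1  (since 3 mod 8 = 3)
  (1/3) = 1
Product of signs = 1
(349/479) = 1

1


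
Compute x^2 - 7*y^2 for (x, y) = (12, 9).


x^2 - d*y^2
= 12^2 - 7*9^2
= 144 - 567
= -423

-423


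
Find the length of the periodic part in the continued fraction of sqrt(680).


Run the CF algorithm for sqrt(680).
a_0 = floor(sqrt(680)) = 26; set m_0=0, q_0=1.
Recurrence: m' = q*a - m,  q' = (d - m'^2)/q,  a' = floor((a_0 + m')/q').
  step 1: m=26, q=4, a=13
  step 2: m=26, q=1, a=52
a_2 = 2*a_0 = 52, so the period closes here.
sqrt(680) = [26; 13, 52]
Period length = 2

2


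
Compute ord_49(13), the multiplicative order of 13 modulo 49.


We want ord_49(13), the smallest k >= 1 with 13^k = 1 mod 49.
n = 49 = 7^2, phi(49) = 42; the order divides phi(n).
Divisors of 42: 1, 2, 3, 6, 7, 14, 21, 42
Repeated squaring mod 49: 13^1 = 13, 13^2 = 22, 13^4 = 43, 13^8 = 36, 13^16 = 22, 13^32 = 43
Test divisors in increasing order:
  k=1: 13^1 = 13 mod 49
  k=2: 13^2 = 22 mod 49
  k=3: 13^3 = 22 * 13 = 41 mod 49
  k=6: 13^6 = 43 * 22 = 15 mod 49
  k=7: 13^7 = 43 * 22 * 13 = 48 mod 49
  k=14: 13^14 = 36 * 43 * 22 = 1 mod 49  <- first divisor giving 1
Order = 14

14


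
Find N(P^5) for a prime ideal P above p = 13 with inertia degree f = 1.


N(P^a) = p^(a*f)
= 13^(5*1)
= 13^5
= 371293

371293


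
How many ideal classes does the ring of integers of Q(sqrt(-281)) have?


K = Q(sqrt(-281)). d mod 4 = 3, so D = disc(K) = 4d = -1124
h(K) equals the number of primitive reduced positive-definite forms (a, b, c) = a*x^2 + b*x*y + c*y^2 with b^2 - 4ac = D,
where reduced means |b| <= a <= c, with b >= 0 whenever |b| = a or a = c, and primitive means gcd(a, b, c) = 1.
Reduced forces 3a^2 <= |D| = 1124, so 1 <= a <= 19; b must have the parity of D, and c = (b^2 - D)/(4a) must be an integer >= a.
Enumerate a = 1..19, b in [-a, a]:
  a=1: (1, 0, 281)  [1]
  a=2: (2, 2, 141)  [1]
  a=3: (3, -2, 94), (3, 2, 94)  [2]
  a=4: none
  a=5: (5, -4, 57), (5, 4, 57)  [2]
  a=6: (6, -2, 47), (6, 2, 47)  [2]
  a=7..8: none
  a=9: (9, -8, 33), (9, 8, 33)  [2]
  a=10: (10, -6, 29), (10, 6, 29)  [2]
  a=11: (11, -8, 27), (11, 8, 27)  [2]
  a=12..14: none
  a=15: (15, -14, 22), (15, -4, 19), (15, 4, 19), (15, 14, 22)  [4]
  a=16: none
  a=17: (17, -10, 18), (17, 10, 18)  [2]
  a=18..19: none
Total reduced forms: 1 + 1 + 2 + 2 + 2 + 2 + 2 + 2 + 4 + 2 = 20
h = 20

20


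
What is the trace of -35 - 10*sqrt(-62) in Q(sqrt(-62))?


Tr(a + b*sqrt(d)) = (a + b*sqrt(d)) + (a - b*sqrt(d)) = 2a
= 2 * (-35)
= -70

-70


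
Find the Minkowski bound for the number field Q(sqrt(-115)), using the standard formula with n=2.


d = -115, d mod 4 = 1, so disc(K) = d = -115; |disc(K)| = 115
Imaginary quadratic field, so n = 2, s = r2 = 1, r1 = 0
M = (n!/n^n) * (4/pi)^s * sqrt(|disc(K)|) = (2!/2^2) * (4/pi)^1 * sqrt(115)
= 0.5 * 1.273240 * 10.723805
= 6.8270

6.8270


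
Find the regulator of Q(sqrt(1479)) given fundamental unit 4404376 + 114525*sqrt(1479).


epsilon = 4404376 + 114525*sqrt(1479)
= 8.8088e+06
R = ln(8.8088e+06)
= 15.9913

15.9913


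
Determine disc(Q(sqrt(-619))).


For K = Q(sqrt(d)) with d squarefree: disc(K) = d if d = 1 mod 4, and disc(K) = 4d if d = 2 or 3 mod 4.
Here d = -619, and d mod 4 = 1.
d = 1 mod 4 (O_K = Z[(1+sqrt(d))/2]), so disc(K) = d = -619

-619


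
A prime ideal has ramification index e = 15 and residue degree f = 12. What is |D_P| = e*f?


|D_P| = e * f
= 15 * 12
= 180

180


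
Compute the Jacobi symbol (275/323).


Compute (275/323) via quadratic reciprocity:
  reciprocity: (275/323) -> -(323/275)
  reduce: (48/275)
  pull out 2: (2/275) = -1  (since 275 mod 8 = 3)
  pull out 2: (2/275) = -1  (since 275 mod 8 = 3)
  pull out 2: (2/275) = -1  (since 275 mod 8 = 3)
  pull out 2: (2/275) = -1  (since 275 mod 8 = 3)
  reciprocity: (3/275) -> -(275/3)
  reduce: (2/3)
  pull out 2: (2/3) = -1  (since 3 mod 8 = 3)
  (1/3) = 1
Product of signs = -1

-1


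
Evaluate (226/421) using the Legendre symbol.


p = 421 is prime, so compute (226/421) with the reciprocity algorithm (Jacobi-symbol steps: pull out 2s via (2/n), flip via reciprocity, reduce):
  pull out 2: (2/421) = -1  (since 421 mod 8 = 5)
  reciprocity: (113/421) -> +(421/113)
  reduce: (82/113)
  pull out 2: (2/113) = +1  (since 113 mod 8 = 1)
  reciprocity: (41/113) -> +(113/41)
  reduce: (31/41)
  reciprocity: (31/41) -> +(41/31)
  reduce: (10/31)
  pull out 2: (2/31) = +1  (since 31 mod 8 = 7)
  reciprocity: (5/31) -> +(31/5)
  reduce: (1/5)
  (1/5) = 1
Product of signs = -1
(226/421) = -1

-1
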